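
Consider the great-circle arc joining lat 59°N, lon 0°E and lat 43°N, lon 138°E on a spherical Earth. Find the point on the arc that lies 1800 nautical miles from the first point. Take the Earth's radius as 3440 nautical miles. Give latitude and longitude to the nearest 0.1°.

Convert each endpoint to a unit vector on the sphere (x = cos φ cos λ, y = cos φ sin λ, z = sin φ).
The central angle between the endpoints is δ = arccos(p₁·p₂) ≈ 1.261 rad (72.3°). The total great-circle distance is δ·R ≈ 1.261 × 3440 ≈ 4339 nmi, so the target fraction is f = 1800/4339 ≈ 0.415.
Interpolate at f ≈ 0.415 with slerp weights a = sin((1−f)δ)/sin δ ≈ 0.706, b = sin(fδ)/sin δ ≈ 0.525.
p = a·p₁ + b·p₂ ≈ (0.079, 0.257, 0.963); φ = arcsin(p_z) ≈ 74.42°, λ = atan2(p_y, p_x) ≈ 72.97°.

≈ lat 74.4°N, lon 73.0°E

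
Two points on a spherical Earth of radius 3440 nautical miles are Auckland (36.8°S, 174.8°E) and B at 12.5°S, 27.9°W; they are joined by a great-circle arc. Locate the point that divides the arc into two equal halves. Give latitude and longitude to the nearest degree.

≈ 64°S, 80°W

Convert each endpoint to a unit vector on the sphere (x = cos φ cos λ, y = cos φ sin λ, z = sin φ).
The central angle between the endpoints is δ = arccos(p₁·p₂) ≈ 2.204 rad (126.3°).
Interpolate at f = 1/2 with slerp weights a = sin((1−f)δ)/sin δ ≈ 1.106, b = sin(fδ)/sin δ ≈ 1.106.
p = a·p₁ + b·p₂ ≈ (0.072, -0.425, -0.902); φ = arcsin(p_z) ≈ -64.45°, λ = atan2(p_y, p_x) ≈ -80.34°.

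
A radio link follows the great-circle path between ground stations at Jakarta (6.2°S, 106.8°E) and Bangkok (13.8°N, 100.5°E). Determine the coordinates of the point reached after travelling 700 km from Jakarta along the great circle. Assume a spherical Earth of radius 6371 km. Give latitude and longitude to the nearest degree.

≈ (0°N, 105°E)

Write both endpoints as unit vectors p₁, p₂ with components (cos φ cos λ, cos φ sin λ, sin φ).
The central angle between the endpoints is δ = arccos(p₁·p₂) ≈ 0.366 rad (21.0°). The total great-circle distance is δ·R ≈ 0.366 × 6371 ≈ 2330 km, so the target fraction is f = 700/2330 ≈ 0.300.
Interpolate at f ≈ 0.300 with slerp weights a = sin((1−f)δ)/sin δ ≈ 0.708, b = sin(fδ)/sin δ ≈ 0.307.
p = a·p₁ + b·p₂ ≈ (-0.258, 0.966, -0.003); φ = arcsin(p_z) ≈ -0.19°, λ = atan2(p_y, p_x) ≈ 104.93°.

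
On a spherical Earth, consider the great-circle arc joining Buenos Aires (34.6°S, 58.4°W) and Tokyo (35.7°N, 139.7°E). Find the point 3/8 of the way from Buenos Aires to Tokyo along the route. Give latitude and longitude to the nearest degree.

Convert each endpoint to a unit vector on the sphere (x = cos φ cos λ, y = cos φ sin λ, z = sin φ).
The central angle between the endpoints is δ = arccos(p₁·p₂) ≈ 2.883 rad (165.2°).
Interpolate at f = 3/8 with slerp weights a = sin((1−f)δ)/sin δ ≈ 3.806, b = sin(fδ)/sin δ ≈ 3.450.
p = a·p₁ + b·p₂ ≈ (-0.495, -0.856, -0.148); φ = arcsin(p_z) ≈ -8.50°, λ = atan2(p_y, p_x) ≈ -120.06°.

≈ 8°S, 120°W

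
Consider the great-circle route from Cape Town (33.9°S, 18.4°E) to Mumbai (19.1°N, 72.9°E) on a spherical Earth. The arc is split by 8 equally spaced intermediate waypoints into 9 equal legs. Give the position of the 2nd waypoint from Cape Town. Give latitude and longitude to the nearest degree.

Write both endpoints as unit vectors p₁, p₂ with components (cos φ cos λ, cos φ sin λ, sin φ).
The central angle between the endpoints is δ = arccos(p₁·p₂) ≈ 1.294 rad (74.2°).
Interpolate at f = 2/9 with slerp weights a = sin((1−f)δ)/sin δ ≈ 0.878, b = sin(fδ)/sin δ ≈ 0.295.
p = a·p₁ + b·p₂ ≈ (0.774, 0.496, -0.393); φ = arcsin(p_z) ≈ -23.17°, λ = atan2(p_y, p_x) ≈ 32.69°.

≈ 23°S, 33°E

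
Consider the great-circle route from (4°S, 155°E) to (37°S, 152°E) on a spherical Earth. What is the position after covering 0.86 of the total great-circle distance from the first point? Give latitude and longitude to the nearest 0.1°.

Convert each endpoint to a unit vector on the sphere (x = cos φ cos λ, y = cos φ sin λ, z = sin φ).
The central angle between the endpoints is δ = arccos(p₁·p₂) ≈ 0.578 rad (33.1°).
Interpolate at f = 0.86 with slerp weights a = sin((1−f)δ)/sin δ ≈ 0.148, b = sin(fδ)/sin δ ≈ 0.873.
p = a·p₁ + b·p₂ ≈ (-0.749, 0.390, -0.536); φ = arcsin(p_z) ≈ -32.38°, λ = atan2(p_y, p_x) ≈ 152.52°.

≈ (32.4°S, 152.5°E)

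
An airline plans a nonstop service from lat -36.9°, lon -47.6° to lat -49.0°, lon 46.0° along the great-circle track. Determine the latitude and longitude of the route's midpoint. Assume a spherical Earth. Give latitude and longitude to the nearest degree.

≈ lat -54°, lon -7°

Convert each endpoint to a unit vector on the sphere (x = cos φ cos λ, y = cos φ sin λ, z = sin φ).
The central angle between the endpoints is δ = arccos(p₁·p₂) ≈ 1.137 rad (65.2°).
Interpolate at f = 1/2 with slerp weights a = sin((1−f)δ)/sin δ ≈ 0.593, b = sin(fδ)/sin δ ≈ 0.593.
p = a·p₁ + b·p₂ ≈ (0.590, -0.070, -0.804); φ = arcsin(p_z) ≈ -53.52°, λ = atan2(p_y, p_x) ≈ -6.80°.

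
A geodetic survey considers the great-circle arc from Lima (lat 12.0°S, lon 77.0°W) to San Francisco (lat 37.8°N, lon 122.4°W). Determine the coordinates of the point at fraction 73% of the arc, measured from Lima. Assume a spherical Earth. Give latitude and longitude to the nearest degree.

≈ lat 25°N, lon 107°W

The haversine formula gives a central angle δ ≈ 1.143 rad (65.5°) between the endpoints.
Interpolate at f = 0.73 with slerp weights a = sin((1−f)δ)/sin δ ≈ 0.334, b = sin(fδ)/sin δ ≈ 0.814.
p = a·p₁ + b·p₂ ≈ (-0.271, -0.861, 0.430); φ = arcsin(p_z) ≈ 25.44°, λ = atan2(p_y, p_x) ≈ -107.48°.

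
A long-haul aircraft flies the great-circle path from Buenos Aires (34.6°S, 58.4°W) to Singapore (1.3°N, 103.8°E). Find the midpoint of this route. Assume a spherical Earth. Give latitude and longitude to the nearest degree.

Convert each endpoint to a unit vector on the sphere (x = cos φ cos λ, y = cos φ sin λ, z = sin φ).
The central angle between the endpoints is δ = arccos(p₁·p₂) ≈ 2.492 rad (142.8°).
Interpolate at f = 1/2 with slerp weights a = sin((1−f)δ)/sin δ ≈ 1.567, b = sin(fδ)/sin δ ≈ 1.567.
p = a·p₁ + b·p₂ ≈ (0.302, 0.423, -0.854); φ = arcsin(p_z) ≈ -58.69°, λ = atan2(p_y, p_x) ≈ 54.44°.

≈ (59°S, 54°E)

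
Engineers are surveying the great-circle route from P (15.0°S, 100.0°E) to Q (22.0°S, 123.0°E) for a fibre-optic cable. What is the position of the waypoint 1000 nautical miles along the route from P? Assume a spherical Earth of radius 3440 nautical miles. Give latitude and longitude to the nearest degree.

≈ (20°S, 117°E)

Write both endpoints as unit vectors p₁, p₂ with components (cos φ cos λ, cos φ sin λ, sin φ).
The central angle between the endpoints is δ = arccos(p₁·p₂) ≈ 0.399 rad (22.9°). The total great-circle distance is δ·R ≈ 0.399 × 3440 ≈ 1373 nmi, so the target fraction is f = 1000/1373 ≈ 0.728.
Interpolate at f ≈ 0.728 with slerp weights a = sin((1−f)δ)/sin δ ≈ 0.279, b = sin(fδ)/sin δ ≈ 0.737.
p = a·p₁ + b·p₂ ≈ (-0.419, 0.838, -0.348); φ = arcsin(p_z) ≈ -20.39°, λ = atan2(p_y, p_x) ≈ 116.56°.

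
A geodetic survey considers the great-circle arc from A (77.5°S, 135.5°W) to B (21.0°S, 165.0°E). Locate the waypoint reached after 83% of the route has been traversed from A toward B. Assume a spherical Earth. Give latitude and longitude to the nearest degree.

The haversine formula gives a central angle δ ≈ 1.101 rad (63.1°) between the endpoints.
Interpolate at f = 0.83 with slerp weights a = sin((1−f)δ)/sin δ ≈ 0.209, b = sin(fδ)/sin δ ≈ 0.888.
p = a·p₁ + b·p₂ ≈ (-0.833, 0.183, -0.522); φ = arcsin(p_z) ≈ -31.47°, λ = atan2(p_y, p_x) ≈ 167.62°.

≈ (31°S, 168°E)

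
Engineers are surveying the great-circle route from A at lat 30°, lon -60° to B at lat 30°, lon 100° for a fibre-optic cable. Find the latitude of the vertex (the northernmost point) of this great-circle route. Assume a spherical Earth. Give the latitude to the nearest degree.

The great circle lies in the plane with unit normal n̂ = (p₁ × p₂)/|p₁ × p₂|.
Here n̂_z ≈ +0.288; the vertex latitude is φ_max = arccos|n̂_z| ≈ 73.3°.
Check via Clairaut: cos φ_max = |cos φ₁| · sin C = cos(30.0°)·sin(19.4°) ≈ 0.288, again giving ≈ 73.3°.

≈ 73°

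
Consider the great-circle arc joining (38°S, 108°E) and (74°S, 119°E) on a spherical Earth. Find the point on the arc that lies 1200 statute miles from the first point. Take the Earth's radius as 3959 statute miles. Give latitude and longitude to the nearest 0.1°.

≈ (55.3°S, 110.7°E)

From cos δ = sin φ₁ sin φ₂ + cos φ₁ cos φ₂ cos Δλ, the central angle is δ ≈ 0.635 rad (36.4°). The total great-circle distance is δ·R ≈ 0.635 × 3959 ≈ 2514 mi, so the target fraction is f = 1200/2514 ≈ 0.477.
Interpolate at f ≈ 0.477 with slerp weights a = sin((1−f)δ)/sin δ ≈ 0.549, b = sin(fδ)/sin δ ≈ 0.503.
p = a·p₁ + b·p₂ ≈ (-0.201, 0.533, -0.822); φ = arcsin(p_z) ≈ -55.27°, λ = atan2(p_y, p_x) ≈ 110.66°.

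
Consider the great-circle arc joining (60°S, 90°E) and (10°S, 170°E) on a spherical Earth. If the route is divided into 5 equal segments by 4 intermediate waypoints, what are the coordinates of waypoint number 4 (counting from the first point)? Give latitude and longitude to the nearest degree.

≈ (23°S, 162°E)

Convert each endpoint to a unit vector on the sphere (x = cos φ cos λ, y = cos φ sin λ, z = sin φ).
The central angle between the endpoints is δ = arccos(p₁·p₂) ≈ 1.333 rad (76.4°).
Interpolate at f = 4/5 with slerp weights a = sin((1−f)δ)/sin δ ≈ 0.271, b = sin(fδ)/sin δ ≈ 0.901.
p = a·p₁ + b·p₂ ≈ (-0.874, 0.290, -0.391); φ = arcsin(p_z) ≈ -23.03°, λ = atan2(p_y, p_x) ≈ 161.66°.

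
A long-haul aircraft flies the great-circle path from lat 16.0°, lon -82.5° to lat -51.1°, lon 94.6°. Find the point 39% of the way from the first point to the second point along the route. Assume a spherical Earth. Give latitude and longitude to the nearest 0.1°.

≈ lat -40.4°, lon -79.0°

From cos δ = sin φ₁ sin φ₂ + cos φ₁ cos φ₂ cos Δλ, the central angle is δ ≈ 2.528 rad (144.8°).
Interpolate at f = 0.39 with slerp weights a = sin((1−f)δ)/sin δ ≈ 1.735, b = sin(fδ)/sin δ ≈ 1.447.
p = a·p₁ + b·p₂ ≈ (0.145, -0.748, -0.648); φ = arcsin(p_z) ≈ -40.39°, λ = atan2(p_y, p_x) ≈ -79.04°.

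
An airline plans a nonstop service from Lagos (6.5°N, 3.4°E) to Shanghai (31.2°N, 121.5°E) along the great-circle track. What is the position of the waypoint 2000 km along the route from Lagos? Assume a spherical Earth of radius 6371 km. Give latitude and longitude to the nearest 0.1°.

≈ 16.9°N, 18.4°E

Write both endpoints as unit vectors p₁, p₂ with components (cos φ cos λ, cos φ sin λ, sin φ).
The central angle between the endpoints is δ = arccos(p₁·p₂) ≈ 1.919 rad (110.0°). The total great-circle distance is δ·R ≈ 1.919 × 6371 ≈ 12229 km, so the target fraction is f = 2000/12229 ≈ 0.164.
Interpolate at f ≈ 0.164 with slerp weights a = sin((1−f)δ)/sin δ ≈ 1.063, b = sin(fδ)/sin δ ≈ 0.329.
p = a·p₁ + b·p₂ ≈ (0.908, 0.302, 0.291); φ = arcsin(p_z) ≈ 16.89°, λ = atan2(p_y, p_x) ≈ 18.42°.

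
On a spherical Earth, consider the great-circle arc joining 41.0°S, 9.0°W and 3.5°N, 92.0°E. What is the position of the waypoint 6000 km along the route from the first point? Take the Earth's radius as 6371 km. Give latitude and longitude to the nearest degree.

≈ 26°S, 55°E

Write both endpoints as unit vectors p₁, p₂ with components (cos φ cos λ, cos φ sin λ, sin φ).
The central angle between the endpoints is δ = arccos(p₁·p₂) ≈ 1.756 rad (100.6°). The total great-circle distance is δ·R ≈ 1.756 × 6371 ≈ 11185 km, so the target fraction is f = 6000/11185 ≈ 0.536.
Interpolate at f ≈ 0.536 with slerp weights a = sin((1−f)δ)/sin δ ≈ 0.740, b = sin(fδ)/sin δ ≈ 0.823.
p = a·p₁ + b·p₂ ≈ (0.523, 0.733, -0.435); φ = arcsin(p_z) ≈ -25.78°, λ = atan2(p_y, p_x) ≈ 54.52°.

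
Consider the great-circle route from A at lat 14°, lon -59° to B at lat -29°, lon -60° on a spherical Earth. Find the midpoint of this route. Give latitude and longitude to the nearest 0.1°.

Convert each endpoint to a unit vector on the sphere (x = cos φ cos λ, y = cos φ sin λ, z = sin φ).
The central angle between the endpoints is δ = arccos(p₁·p₂) ≈ 0.751 rad (43.0°).
Interpolate at f = 1/2 with slerp weights a = sin((1−f)δ)/sin δ ≈ 0.537, b = sin(fδ)/sin δ ≈ 0.537.
p = a·p₁ + b·p₂ ≈ (0.504, -0.854, -0.131); φ = arcsin(p_z) ≈ -7.50°, λ = atan2(p_y, p_x) ≈ -59.47°.

≈ lat -7.5°, lon -59.5°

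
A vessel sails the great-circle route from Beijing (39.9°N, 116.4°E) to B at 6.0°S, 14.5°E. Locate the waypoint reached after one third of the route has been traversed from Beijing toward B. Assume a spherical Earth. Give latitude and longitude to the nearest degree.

From cos δ = sin φ₁ sin φ₂ + cos φ₁ cos φ₂ cos Δλ, the central angle is δ ≈ 1.797 rad (103.0°).
Interpolate at f = 1/3 with slerp weights a = sin((1−f)δ)/sin δ ≈ 0.956, b = sin(fδ)/sin δ ≈ 0.579.
p = a·p₁ + b·p₂ ≈ (0.231, 0.801, 0.553); φ = arcsin(p_z) ≈ 33.54°, λ = atan2(p_y, p_x) ≈ 73.90°.

≈ 34°N, 74°E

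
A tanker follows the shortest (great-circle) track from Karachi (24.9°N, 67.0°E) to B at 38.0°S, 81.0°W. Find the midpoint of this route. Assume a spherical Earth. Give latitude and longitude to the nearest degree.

The haversine formula gives a central angle δ ≈ 2.617 rad (149.9°) between the endpoints.
Interpolate at f = 1/2 with slerp weights a = sin((1−f)δ)/sin δ ≈ 1.927, b = sin(fδ)/sin δ ≈ 1.927.
p = a·p₁ + b·p₂ ≈ (0.921, 0.109, -0.375); φ = arcsin(p_z) ≈ -22.03°, λ = atan2(p_y, p_x) ≈ 6.76°.

≈ 22°S, 7°E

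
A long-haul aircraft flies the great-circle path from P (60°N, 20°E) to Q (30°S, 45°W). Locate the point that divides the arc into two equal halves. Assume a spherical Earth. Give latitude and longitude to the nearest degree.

Write both endpoints as unit vectors p₁, p₂ with components (cos φ cos λ, cos φ sin λ, sin φ).
The central angle between the endpoints is δ = arccos(p₁·p₂) ≈ 1.823 rad (104.5°).
Interpolate at f = 1/2 with slerp weights a = sin((1−f)δ)/sin δ ≈ 0.817, b = sin(fδ)/sin δ ≈ 0.817.
p = a·p₁ + b·p₂ ≈ (0.884, -0.360, 0.299); φ = arcsin(p_z) ≈ 17.39°, λ = atan2(p_y, p_x) ≈ -22.19°.

≈ (17°N, 22°W)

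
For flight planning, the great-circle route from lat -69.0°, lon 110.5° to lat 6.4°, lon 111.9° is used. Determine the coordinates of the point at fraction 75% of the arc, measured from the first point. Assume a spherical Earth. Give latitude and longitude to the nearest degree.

≈ lat -12°, lon 112°

Convert each endpoint to a unit vector on the sphere (x = cos φ cos λ, y = cos φ sin λ, z = sin φ).
The central angle between the endpoints is δ = arccos(p₁·p₂) ≈ 1.316 rad (75.4°).
Interpolate at f = 0.75 with slerp weights a = sin((1−f)δ)/sin δ ≈ 0.334, b = sin(fδ)/sin δ ≈ 0.862.
p = a·p₁ + b·p₂ ≈ (-0.362, 0.907, -0.216); φ = arcsin(p_z) ≈ -12.45°, λ = atan2(p_y, p_x) ≈ 111.73°.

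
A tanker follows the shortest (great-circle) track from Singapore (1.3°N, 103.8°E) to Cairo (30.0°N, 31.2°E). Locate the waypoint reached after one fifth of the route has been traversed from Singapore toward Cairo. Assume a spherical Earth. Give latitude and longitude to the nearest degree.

The haversine formula gives a central angle δ ≈ 1.297 rad (74.3°) between the endpoints.
Interpolate at f = 1/5 with slerp weights a = sin((1−f)δ)/sin δ ≈ 0.895, b = sin(fδ)/sin δ ≈ 0.266.
p = a·p₁ + b·p₂ ≈ (-0.016, 0.988, 0.154); φ = arcsin(p_z) ≈ 8.83°, λ = atan2(p_y, p_x) ≈ 90.92°.

≈ (9°N, 91°E)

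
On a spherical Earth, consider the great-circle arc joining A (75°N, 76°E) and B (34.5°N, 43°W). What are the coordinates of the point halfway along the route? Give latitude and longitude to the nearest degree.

≈ (64°N, 25°W)

From cos δ = sin φ₁ sin φ₂ + cos φ₁ cos φ₂ cos Δλ, the central angle is δ ≈ 1.111 rad (63.7°).
Interpolate at f = 1/2 with slerp weights a = sin((1−f)δ)/sin δ ≈ 0.589, b = sin(fδ)/sin δ ≈ 0.589.
p = a·p₁ + b·p₂ ≈ (0.392, -0.183, 0.902); φ = arcsin(p_z) ≈ 64.39°, λ = atan2(p_y, p_x) ≈ -25.05°.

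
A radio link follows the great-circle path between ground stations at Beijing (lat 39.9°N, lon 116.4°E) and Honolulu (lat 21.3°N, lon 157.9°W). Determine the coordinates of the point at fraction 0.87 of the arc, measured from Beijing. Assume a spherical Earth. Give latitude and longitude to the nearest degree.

Convert each endpoint to a unit vector on the sphere (x = cos φ cos λ, y = cos φ sin λ, z = sin φ).
The central angle between the endpoints is δ = arccos(p₁·p₂) ≈ 1.280 rad (73.3°).
Interpolate at f = 0.87 with slerp weights a = sin((1−f)δ)/sin δ ≈ 0.173, b = sin(fδ)/sin δ ≈ 0.937.
p = a·p₁ + b·p₂ ≈ (-0.868, -0.210, 0.451); φ = arcsin(p_z) ≈ 26.82°, λ = atan2(p_y, p_x) ≈ -166.42°.

≈ lat 27°N, lon 166°W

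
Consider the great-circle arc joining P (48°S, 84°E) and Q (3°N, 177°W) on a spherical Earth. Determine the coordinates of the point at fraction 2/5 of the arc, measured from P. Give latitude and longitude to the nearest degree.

The haversine formula gives a central angle δ ≈ 1.715 rad (98.2°) between the endpoints.
Interpolate at f = 2/5 with slerp weights a = sin((1−f)δ)/sin δ ≈ 0.866, b = sin(fδ)/sin δ ≈ 0.640.
p = a·p₁ + b·p₂ ≈ (-0.578, 0.543, -0.610); φ = arcsin(p_z) ≈ -37.58°, λ = atan2(p_y, p_x) ≈ 136.79°.

≈ (38°S, 137°E)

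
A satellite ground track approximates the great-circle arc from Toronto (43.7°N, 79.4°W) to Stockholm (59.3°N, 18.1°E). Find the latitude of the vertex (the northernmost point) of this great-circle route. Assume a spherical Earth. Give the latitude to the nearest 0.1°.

≈ 64.1°N

The great circle lies in the plane with unit normal n̂ = (p₁ × p₂)/|p₁ × p₂|.
Here n̂_z ≈ +0.437; the vertex latitude is φ_max = arccos|n̂_z| ≈ 64.1°.
Check via Clairaut: cos φ_max = |cos φ₁| · sin C = cos(43.7°)·sin(37.2°) ≈ 0.437, again giving ≈ 64.1°.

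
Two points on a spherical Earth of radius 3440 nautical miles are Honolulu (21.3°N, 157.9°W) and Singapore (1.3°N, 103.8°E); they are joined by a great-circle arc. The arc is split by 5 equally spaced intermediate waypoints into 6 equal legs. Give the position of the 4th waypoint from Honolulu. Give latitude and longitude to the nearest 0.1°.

Write both endpoints as unit vectors p₁, p₂ with components (cos φ cos λ, cos φ sin λ, sin φ).
The central angle between the endpoints is δ = arccos(p₁·p₂) ≈ 1.697 rad (97.3°).
Interpolate at f = 4/6 with slerp weights a = sin((1−f)δ)/sin δ ≈ 0.540, b = sin(fδ)/sin δ ≈ 0.912.
p = a·p₁ + b·p₂ ≈ (-0.684, 0.696, 0.217); φ = arcsin(p_z) ≈ 12.53°, λ = atan2(p_y, p_x) ≈ 134.49°.

≈ (12.5°N, 134.5°E)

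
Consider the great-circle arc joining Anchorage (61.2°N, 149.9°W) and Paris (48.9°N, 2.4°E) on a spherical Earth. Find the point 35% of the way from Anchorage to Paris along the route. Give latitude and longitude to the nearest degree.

≈ 80°N, 99°W

Write both endpoints as unit vectors p₁, p₂ with components (cos φ cos λ, cos φ sin λ, sin φ).
The central angle between the endpoints is δ = arccos(p₁·p₂) ≈ 1.181 rad (67.7°).
Interpolate at f = 0.35 with slerp weights a = sin((1−f)δ)/sin δ ≈ 0.751, b = sin(fδ)/sin δ ≈ 0.434.
p = a·p₁ + b·p₂ ≈ (-0.028, -0.169, 0.985); φ = arcsin(p_z) ≈ 80.11°, λ = atan2(p_y, p_x) ≈ -99.28°.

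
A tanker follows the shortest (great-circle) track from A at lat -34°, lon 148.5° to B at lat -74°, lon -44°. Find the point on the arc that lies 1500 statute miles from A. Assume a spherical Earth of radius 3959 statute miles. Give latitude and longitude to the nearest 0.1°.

The haversine formula gives a central angle δ ≈ 1.251 rad (71.7°) between the endpoints. The total great-circle distance is δ·R ≈ 1.251 × 3959 ≈ 4952 mi, so the target fraction is f = 1500/4952 ≈ 0.303.
Interpolate at f ≈ 0.303 with slerp weights a = sin((1−f)δ)/sin δ ≈ 0.807, b = sin(fδ)/sin δ ≈ 0.390.
p = a·p₁ + b·p₂ ≈ (-0.493, 0.275, -0.826); φ = arcsin(p_z) ≈ -55.65°, λ = atan2(p_y, p_x) ≈ 150.86°.

≈ lat -55.6°, lon 150.9°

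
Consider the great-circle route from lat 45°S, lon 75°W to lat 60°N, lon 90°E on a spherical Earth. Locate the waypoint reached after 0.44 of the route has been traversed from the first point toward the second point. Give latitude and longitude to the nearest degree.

≈ lat 22°N, lon 49°W

Write both endpoints as unit vectors p₁, p₂ with components (cos φ cos λ, cos φ sin λ, sin φ).
The central angle between the endpoints is δ = arccos(p₁·p₂) ≈ 2.837 rad (162.5°).
Interpolate at f = 0.44 with slerp weights a = sin((1−f)δ)/sin δ ≈ 3.331, b = sin(fδ)/sin δ ≈ 3.159.
p = a·p₁ + b·p₂ ≈ (0.610, -0.695, 0.381); φ = arcsin(p_z) ≈ 22.39°, λ = atan2(p_y, p_x) ≈ -48.76°.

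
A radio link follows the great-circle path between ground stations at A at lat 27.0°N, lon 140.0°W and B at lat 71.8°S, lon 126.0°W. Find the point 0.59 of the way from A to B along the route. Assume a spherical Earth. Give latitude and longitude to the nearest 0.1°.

Convert each endpoint to a unit vector on the sphere (x = cos φ cos λ, y = cos φ sin λ, z = sin φ).
The central angle between the endpoints is δ = arccos(p₁·p₂) ≈ 1.733 rad (99.3°).
Interpolate at f = 0.59 with slerp weights a = sin((1−f)δ)/sin δ ≈ 0.661, b = sin(fδ)/sin δ ≈ 0.865.
p = a·p₁ + b·p₂ ≈ (-0.610, -0.597, -0.521); φ = arcsin(p_z) ≈ -31.42°, λ = atan2(p_y, p_x) ≈ -135.61°.

≈ lat 31.4°S, lon 135.6°W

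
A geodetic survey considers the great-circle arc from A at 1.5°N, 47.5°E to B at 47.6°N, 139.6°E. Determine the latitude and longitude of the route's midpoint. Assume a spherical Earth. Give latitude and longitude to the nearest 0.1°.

From cos δ = sin φ₁ sin φ₂ + cos φ₁ cos φ₂ cos Δλ, the central angle is δ ≈ 1.576 rad (90.3°).
Interpolate at f = 1/2 with slerp weights a = sin((1−f)δ)/sin δ ≈ 0.709, b = sin(fδ)/sin δ ≈ 0.709.
p = a·p₁ + b·p₂ ≈ (0.115, 0.832, 0.542); φ = arcsin(p_z) ≈ 32.83°, λ = atan2(p_y, p_x) ≈ 82.15°.

≈ 32.8°N, 82.2°E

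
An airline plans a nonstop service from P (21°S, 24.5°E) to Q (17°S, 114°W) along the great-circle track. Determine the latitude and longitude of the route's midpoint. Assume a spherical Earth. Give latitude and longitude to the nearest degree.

Convert each endpoint to a unit vector on the sphere (x = cos φ cos λ, y = cos φ sin λ, z = sin φ).
The central angle between the endpoints is δ = arccos(p₁·p₂) ≈ 2.170 rad (124.3°).
Interpolate at f = 1/2 with slerp weights a = sin((1−f)δ)/sin δ ≈ 1.071, b = sin(fδ)/sin δ ≈ 1.071.
p = a·p₁ + b·p₂ ≈ (0.493, -0.521, -0.697); φ = arcsin(p_z) ≈ -44.17°, λ = atan2(p_y, p_x) ≈ -46.57°.

≈ (44°S, 47°W)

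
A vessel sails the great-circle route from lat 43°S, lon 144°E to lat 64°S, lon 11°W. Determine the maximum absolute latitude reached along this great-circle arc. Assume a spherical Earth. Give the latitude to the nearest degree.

The great circle lies in the plane with unit normal n̂ = (p₁ × p₂)/|p₁ × p₂|.
Here n̂_z ≈ -0.143; the vertex latitude is φ_max = arccos|n̂_z| ≈ 81.8°.
Check via Clairaut: cos φ_max = |cos φ₁| · sin C = cos(43.0°)·sin(168.7°) ≈ 0.143, again giving ≈ 81.8°.

≈ 82°S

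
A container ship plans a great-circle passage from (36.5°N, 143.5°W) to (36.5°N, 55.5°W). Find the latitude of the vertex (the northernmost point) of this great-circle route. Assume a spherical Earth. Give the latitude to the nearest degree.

The great circle lies in the plane with unit normal n̂ = (p₁ × p₂)/|p₁ × p₂|.
Here n̂_z ≈ +0.697; the vertex latitude is φ_max = arccos|n̂_z| ≈ 45.8°.

≈ 46°N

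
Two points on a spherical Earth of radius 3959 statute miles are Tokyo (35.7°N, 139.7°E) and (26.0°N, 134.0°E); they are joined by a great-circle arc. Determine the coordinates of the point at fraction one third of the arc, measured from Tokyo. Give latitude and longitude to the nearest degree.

≈ (32°N, 138°E)

Convert each endpoint to a unit vector on the sphere (x = cos φ cos λ, y = cos φ sin λ, z = sin φ).
The central angle between the endpoints is δ = arccos(p₁·p₂) ≈ 0.190 rad (10.9°).
Interpolate at f = 1/3 with slerp weights a = sin((1−f)δ)/sin δ ≈ 0.669, b = sin(fδ)/sin δ ≈ 0.335.
p = a·p₁ + b·p₂ ≈ (-0.624, 0.568, 0.537); φ = arcsin(p_z) ≈ 32.50°, λ = atan2(p_y, p_x) ≈ 137.67°.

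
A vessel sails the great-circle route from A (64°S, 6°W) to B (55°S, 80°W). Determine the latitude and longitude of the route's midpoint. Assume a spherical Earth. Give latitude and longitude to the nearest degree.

Convert each endpoint to a unit vector on the sphere (x = cos φ cos λ, y = cos φ sin λ, z = sin φ).
The central angle between the endpoints is δ = arccos(p₁·p₂) ≈ 0.634 rad (36.3°).
Interpolate at f = 1/2 with slerp weights a = sin((1−f)δ)/sin δ ≈ 0.526, b = sin(fδ)/sin δ ≈ 0.526.
p = a·p₁ + b·p₂ ≈ (0.282, -0.321, -0.904); φ = arcsin(p_z) ≈ -64.69°, λ = atan2(p_y, p_x) ≈ -48.75°.

≈ (65°S, 49°W)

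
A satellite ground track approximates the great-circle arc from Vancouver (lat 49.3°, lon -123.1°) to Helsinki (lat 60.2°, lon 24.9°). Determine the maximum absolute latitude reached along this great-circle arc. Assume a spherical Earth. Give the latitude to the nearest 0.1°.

≈ 79.3°

The great circle lies in the plane with unit normal n̂ = (p₁ × p₂)/|p₁ × p₂|.
Here n̂_z ≈ +0.186; the vertex latitude is φ_max = arccos|n̂_z| ≈ 79.3°.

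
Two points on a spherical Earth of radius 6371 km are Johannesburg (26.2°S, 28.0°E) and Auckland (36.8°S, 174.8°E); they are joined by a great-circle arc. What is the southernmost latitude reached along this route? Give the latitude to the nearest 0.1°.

≈ 65.3°S

The great circle lies in the plane with unit normal n̂ = (p₁ × p₂)/|p₁ × p₂|.
Here n̂_z ≈ +0.418; the vertex latitude is φ_max = arccos|n̂_z| ≈ 65.3°.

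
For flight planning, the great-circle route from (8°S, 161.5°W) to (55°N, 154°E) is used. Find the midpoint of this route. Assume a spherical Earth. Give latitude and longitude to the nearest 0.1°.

Convert each endpoint to a unit vector on the sphere (x = cos φ cos λ, y = cos φ sin λ, z = sin φ).
The central angle between the endpoints is δ = arccos(p₁·p₂) ≈ 1.275 rad (73.1°).
Interpolate at f = 1/2 with slerp weights a = sin((1−f)δ)/sin δ ≈ 0.622, b = sin(fδ)/sin δ ≈ 0.622.
p = a·p₁ + b·p₂ ≈ (-0.905, -0.039, 0.423); φ = arcsin(p_z) ≈ 25.03°, λ = atan2(p_y, p_x) ≈ -177.53°.

≈ (25.0°N, 177.5°W)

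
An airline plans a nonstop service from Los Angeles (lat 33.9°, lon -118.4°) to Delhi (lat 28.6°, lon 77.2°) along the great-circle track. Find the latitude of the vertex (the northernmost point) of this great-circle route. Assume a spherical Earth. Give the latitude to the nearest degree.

≈ 77°

The great circle lies in the plane with unit normal n̂ = (p₁ × p₂)/|p₁ × p₂|.
Here n̂_z ≈ -0.218; the vertex latitude is φ_max = arccos|n̂_z| ≈ 77.4°.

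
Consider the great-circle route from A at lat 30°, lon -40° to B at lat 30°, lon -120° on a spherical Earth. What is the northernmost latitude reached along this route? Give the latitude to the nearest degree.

The great circle lies in the plane with unit normal n̂ = (p₁ × p₂)/|p₁ × p₂|.
Here n̂_z ≈ -0.799; the vertex latitude is φ_max = arccos|n̂_z| ≈ 37.0°.

≈ 37°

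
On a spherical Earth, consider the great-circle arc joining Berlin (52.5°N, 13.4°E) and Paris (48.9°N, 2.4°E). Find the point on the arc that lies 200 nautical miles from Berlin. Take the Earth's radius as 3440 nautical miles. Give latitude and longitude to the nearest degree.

≈ (51°N, 9°E)

Write both endpoints as unit vectors p₁, p₂ with components (cos φ cos λ, cos φ sin λ, sin φ).
The central angle between the endpoints is δ = arccos(p₁·p₂) ≈ 0.137 rad (7.8°). The total great-circle distance is δ·R ≈ 0.137 × 3440 ≈ 470 nmi, so the target fraction is f = 200/470 ≈ 0.425.
Interpolate at f ≈ 0.425 with slerp weights a = sin((1−f)δ)/sin δ ≈ 0.576, b = sin(fδ)/sin δ ≈ 0.426.
p = a·p₁ + b·p₂ ≈ (0.621, 0.093, 0.778); φ = arcsin(p_z) ≈ 51.10°, λ = atan2(p_y, p_x) ≈ 8.51°.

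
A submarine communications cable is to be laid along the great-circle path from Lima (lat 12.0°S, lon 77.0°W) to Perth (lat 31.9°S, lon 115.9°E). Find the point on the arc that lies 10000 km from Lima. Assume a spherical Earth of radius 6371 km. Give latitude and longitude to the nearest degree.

≈ lat 71°S, lon 156°E

Convert each endpoint to a unit vector on the sphere (x = cos φ cos λ, y = cos φ sin λ, z = sin φ).
The central angle between the endpoints is δ = arccos(p₁·p₂) ≈ 2.346 rad (134.4°). The total great-circle distance is δ·R ≈ 2.346 × 6371 ≈ 14944 km, so the target fraction is f = 10000/14944 ≈ 0.669.
Interpolate at f ≈ 0.669 with slerp weights a = sin((1−f)δ)/sin δ ≈ 0.980, b = sin(fδ)/sin δ ≈ 1.399.
p = a·p₁ + b·p₂ ≈ (-0.303, 0.135, -0.943); φ = arcsin(p_z) ≈ -70.62°, λ = atan2(p_y, p_x) ≈ 156.08°.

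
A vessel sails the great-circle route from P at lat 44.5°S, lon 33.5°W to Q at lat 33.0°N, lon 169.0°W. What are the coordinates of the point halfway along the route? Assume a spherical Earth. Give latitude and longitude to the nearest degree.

The haversine formula gives a central angle δ ≈ 2.512 rad (143.9°) between the endpoints.
Interpolate at f = 1/2 with slerp weights a = sin((1−f)δ)/sin δ ≈ 1.615, b = sin(fδ)/sin δ ≈ 1.615.
p = a·p₁ + b·p₂ ≈ (-0.369, -0.894, -0.252); φ = arcsin(p_z) ≈ -14.62°, λ = atan2(p_y, p_x) ≈ -112.42°.

≈ lat 15°S, lon 112°W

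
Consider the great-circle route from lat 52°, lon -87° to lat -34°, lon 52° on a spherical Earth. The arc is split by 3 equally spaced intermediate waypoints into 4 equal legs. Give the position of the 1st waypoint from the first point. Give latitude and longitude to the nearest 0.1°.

Convert each endpoint to a unit vector on the sphere (x = cos φ cos λ, y = cos φ sin λ, z = sin φ).
The central angle between the endpoints is δ = arccos(p₁·p₂) ≈ 2.543 rad (145.7°).
Interpolate at f = 1/4 with slerp weights a = sin((1−f)δ)/sin δ ≈ 1.674, b = sin(fδ)/sin δ ≈ 1.053.
p = a·p₁ + b·p₂ ≈ (0.591, -0.342, 0.731); φ = arcsin(p_z) ≈ 46.93°, λ = atan2(p_y, p_x) ≈ -30.01°.

≈ lat 46.9°, lon -30.0°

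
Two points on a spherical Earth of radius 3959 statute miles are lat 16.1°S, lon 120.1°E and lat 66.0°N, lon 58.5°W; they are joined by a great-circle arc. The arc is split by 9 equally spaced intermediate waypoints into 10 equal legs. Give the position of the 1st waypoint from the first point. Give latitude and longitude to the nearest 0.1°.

Write both endpoints as unit vectors p₁, p₂ with components (cos φ cos λ, cos φ sin λ, sin φ).
The central angle between the endpoints is δ = arccos(p₁·p₂) ≈ 2.271 rad (130.1°).
Interpolate at f = 1/10 with slerp weights a = sin((1−f)δ)/sin δ ≈ 1.164, b = sin(fδ)/sin δ ≈ 0.294.
p = a·p₁ + b·p₂ ≈ (-0.498, 0.865, -0.054); φ = arcsin(p_z) ≈ -3.09°, λ = atan2(p_y, p_x) ≈ 119.93°.

≈ lat 3.1°S, lon 119.9°E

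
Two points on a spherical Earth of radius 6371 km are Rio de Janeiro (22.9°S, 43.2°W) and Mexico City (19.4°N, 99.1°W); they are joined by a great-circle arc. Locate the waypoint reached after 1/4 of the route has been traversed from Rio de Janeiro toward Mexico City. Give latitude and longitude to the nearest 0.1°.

Convert each endpoint to a unit vector on the sphere (x = cos φ cos λ, y = cos φ sin λ, z = sin φ).
The central angle between the endpoints is δ = arccos(p₁·p₂) ≈ 1.205 rad (69.0°).
Interpolate at f = 1/4 with slerp weights a = sin((1−f)δ)/sin δ ≈ 0.841, b = sin(fδ)/sin δ ≈ 0.318.
p = a·p₁ + b·p₂ ≈ (0.518, -0.826, -0.222); φ = arcsin(p_z) ≈ -12.82°, λ = atan2(p_y, p_x) ≈ -57.94°.

≈ (12.8°S, 57.9°W)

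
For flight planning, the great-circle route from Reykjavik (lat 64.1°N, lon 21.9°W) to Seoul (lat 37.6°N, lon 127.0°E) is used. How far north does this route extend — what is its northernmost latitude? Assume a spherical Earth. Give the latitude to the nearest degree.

The great circle lies in the plane with unit normal n̂ = (p₁ × p₂)/|p₁ × p₂|.
Here n̂_z ≈ +0.185; the vertex latitude is φ_max = arccos|n̂_z| ≈ 79.4°.

≈ 79°N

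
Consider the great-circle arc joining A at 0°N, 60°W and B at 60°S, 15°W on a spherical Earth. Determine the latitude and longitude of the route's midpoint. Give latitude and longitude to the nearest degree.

Convert each endpoint to a unit vector on the sphere (x = cos φ cos λ, y = cos φ sin λ, z = sin φ).
The central angle between the endpoints is δ = arccos(p₁·p₂) ≈ 1.209 rad (69.3°).
Interpolate at f = 1/2 with slerp weights a = sin((1−f)δ)/sin δ ≈ 0.608, b = sin(fδ)/sin δ ≈ 0.608.
p = a·p₁ + b·p₂ ≈ (0.597, -0.605, -0.526); φ = arcsin(p_z) ≈ -31.76°, λ = atan2(p_y, p_x) ≈ -45.36°.

≈ 32°S, 45°W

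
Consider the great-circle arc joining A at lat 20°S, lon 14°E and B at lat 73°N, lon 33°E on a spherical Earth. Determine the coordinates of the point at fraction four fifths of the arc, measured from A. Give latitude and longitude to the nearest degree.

The haversine formula gives a central angle δ ≈ 1.638 rad (93.9°) between the endpoints.
Interpolate at f = 4/5 with slerp weights a = sin((1−f)δ)/sin δ ≈ 0.323, b = sin(fδ)/sin δ ≈ 0.969.
p = a·p₁ + b·p₂ ≈ (0.532, 0.228, 0.816); φ = arcsin(p_z) ≈ 54.67°, λ = atan2(p_y, p_x) ≈ 23.17°.

≈ lat 55°N, lon 23°E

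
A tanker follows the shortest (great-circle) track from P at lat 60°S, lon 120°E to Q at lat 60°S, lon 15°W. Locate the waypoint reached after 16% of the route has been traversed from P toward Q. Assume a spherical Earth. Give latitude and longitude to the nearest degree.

≈ lat 68°S, lon 110°E

Write both endpoints as unit vectors p₁, p₂ with components (cos φ cos λ, cos φ sin λ, sin φ).
The central angle between the endpoints is δ = arccos(p₁·p₂) ≈ 0.960 rad (55.0°).
Interpolate at f = 0.16 with slerp weights a = sin((1−f)δ)/sin δ ≈ 0.881, b = sin(fδ)/sin δ ≈ 0.187.
p = a·p₁ + b·p₂ ≈ (-0.130, 0.357, -0.925); φ = arcsin(p_z) ≈ -67.65°, λ = atan2(p_y, p_x) ≈ 110.00°.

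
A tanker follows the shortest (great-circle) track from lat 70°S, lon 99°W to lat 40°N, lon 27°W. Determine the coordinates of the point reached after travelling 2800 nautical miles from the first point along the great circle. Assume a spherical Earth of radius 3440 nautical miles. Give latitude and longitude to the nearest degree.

From cos δ = sin φ₁ sin φ₂ + cos φ₁ cos φ₂ cos Δλ, the central angle is δ ≈ 2.121 rad (121.5°). The total great-circle distance is δ·R ≈ 2.121 × 3440 ≈ 7297 nmi, so the target fraction is f = 2800/7297 ≈ 0.384.
Interpolate at f ≈ 0.384 with slerp weights a = sin((1−f)δ)/sin δ ≈ 1.133, b = sin(fδ)/sin δ ≈ 0.853.
p = a·p₁ + b·p₂ ≈ (0.522, -0.679, -0.516); φ = arcsin(p_z) ≈ -31.08°, λ = atan2(p_y, p_x) ≈ -52.48°.

≈ lat 31°S, lon 52°W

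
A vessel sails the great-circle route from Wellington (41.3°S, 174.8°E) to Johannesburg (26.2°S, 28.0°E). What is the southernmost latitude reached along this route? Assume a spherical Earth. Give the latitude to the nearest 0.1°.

≈ 67.4°S

The great circle lies in the plane with unit normal n̂ = (p₁ × p₂)/|p₁ × p₂|.
Here n̂_z ≈ -0.384; the vertex latitude is φ_max = arccos|n̂_z| ≈ 67.4°.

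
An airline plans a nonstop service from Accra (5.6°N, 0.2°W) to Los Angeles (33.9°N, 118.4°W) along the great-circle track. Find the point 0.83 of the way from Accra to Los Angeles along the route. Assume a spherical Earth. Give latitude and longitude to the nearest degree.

≈ 39°N, 96°W

Convert each endpoint to a unit vector on the sphere (x = cos φ cos λ, y = cos φ sin λ, z = sin φ).
The central angle between the endpoints is δ = arccos(p₁·p₂) ≈ 1.913 rad (109.6°).
Interpolate at f = 0.83 with slerp weights a = sin((1−f)δ)/sin δ ≈ 0.339, b = sin(fδ)/sin δ ≈ 1.062.
p = a·p₁ + b·p₂ ≈ (-0.081, -0.776, 0.625); φ = arcsin(p_z) ≈ 38.70°, λ = atan2(p_y, p_x) ≈ -95.99°.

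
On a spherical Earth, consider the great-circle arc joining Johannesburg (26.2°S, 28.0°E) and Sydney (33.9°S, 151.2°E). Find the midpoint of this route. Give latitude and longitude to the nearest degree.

≈ (51°S, 85°E)

From cos δ = sin φ₁ sin φ₂ + cos φ₁ cos φ₂ cos Δλ, the central angle is δ ≈ 1.733 rad (99.3°).
Interpolate at f = 1/2 with slerp weights a = sin((1−f)δ)/sin δ ≈ 0.772, b = sin(fδ)/sin δ ≈ 0.772.
p = a·p₁ + b·p₂ ≈ (0.050, 0.634, -0.772); φ = arcsin(p_z) ≈ -50.50°, λ = atan2(p_y, p_x) ≈ 85.48°.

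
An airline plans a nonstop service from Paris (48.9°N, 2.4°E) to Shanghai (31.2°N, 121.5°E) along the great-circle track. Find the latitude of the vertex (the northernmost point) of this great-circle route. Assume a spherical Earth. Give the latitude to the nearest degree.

The great circle lies in the plane with unit normal n̂ = (p₁ × p₂)/|p₁ × p₂|.
Here n̂_z ≈ +0.495; the vertex latitude is φ_max = arccos|n̂_z| ≈ 60.3°.
Check via Clairaut: cos φ_max = |cos φ₁| · sin C = cos(48.9°)·sin(48.8°) ≈ 0.495, again giving ≈ 60.3°.

≈ 60°N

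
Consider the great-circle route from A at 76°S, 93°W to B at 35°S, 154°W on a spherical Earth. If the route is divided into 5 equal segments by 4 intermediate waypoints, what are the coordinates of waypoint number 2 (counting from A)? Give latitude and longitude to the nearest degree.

From cos δ = sin φ₁ sin φ₂ + cos φ₁ cos φ₂ cos Δλ, the central angle is δ ≈ 0.860 rad (49.3°).
Interpolate at f = 2/5 with slerp weights a = sin((1−f)δ)/sin δ ≈ 0.651, b = sin(fδ)/sin δ ≈ 0.445.
p = a·p₁ + b·p₂ ≈ (-0.336, -0.317, -0.887); φ = arcsin(p_z) ≈ -62.49°, λ = atan2(p_y, p_x) ≈ -136.65°.

≈ 62°S, 137°W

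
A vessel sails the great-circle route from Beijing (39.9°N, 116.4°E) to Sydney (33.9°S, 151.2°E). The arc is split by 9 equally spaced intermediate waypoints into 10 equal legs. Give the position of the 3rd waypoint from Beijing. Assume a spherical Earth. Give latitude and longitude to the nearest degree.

≈ 18°N, 128°E

The haversine formula gives a central angle δ ≈ 1.405 rad (80.5°) between the endpoints.
Interpolate at f = 3/10 with slerp weights a = sin((1−f)δ)/sin δ ≈ 0.844, b = sin(fδ)/sin δ ≈ 0.415.
p = a·p₁ + b·p₂ ≈ (-0.590, 0.746, 0.310); φ = arcsin(p_z) ≈ 18.06°, λ = atan2(p_y, p_x) ≈ 128.33°.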